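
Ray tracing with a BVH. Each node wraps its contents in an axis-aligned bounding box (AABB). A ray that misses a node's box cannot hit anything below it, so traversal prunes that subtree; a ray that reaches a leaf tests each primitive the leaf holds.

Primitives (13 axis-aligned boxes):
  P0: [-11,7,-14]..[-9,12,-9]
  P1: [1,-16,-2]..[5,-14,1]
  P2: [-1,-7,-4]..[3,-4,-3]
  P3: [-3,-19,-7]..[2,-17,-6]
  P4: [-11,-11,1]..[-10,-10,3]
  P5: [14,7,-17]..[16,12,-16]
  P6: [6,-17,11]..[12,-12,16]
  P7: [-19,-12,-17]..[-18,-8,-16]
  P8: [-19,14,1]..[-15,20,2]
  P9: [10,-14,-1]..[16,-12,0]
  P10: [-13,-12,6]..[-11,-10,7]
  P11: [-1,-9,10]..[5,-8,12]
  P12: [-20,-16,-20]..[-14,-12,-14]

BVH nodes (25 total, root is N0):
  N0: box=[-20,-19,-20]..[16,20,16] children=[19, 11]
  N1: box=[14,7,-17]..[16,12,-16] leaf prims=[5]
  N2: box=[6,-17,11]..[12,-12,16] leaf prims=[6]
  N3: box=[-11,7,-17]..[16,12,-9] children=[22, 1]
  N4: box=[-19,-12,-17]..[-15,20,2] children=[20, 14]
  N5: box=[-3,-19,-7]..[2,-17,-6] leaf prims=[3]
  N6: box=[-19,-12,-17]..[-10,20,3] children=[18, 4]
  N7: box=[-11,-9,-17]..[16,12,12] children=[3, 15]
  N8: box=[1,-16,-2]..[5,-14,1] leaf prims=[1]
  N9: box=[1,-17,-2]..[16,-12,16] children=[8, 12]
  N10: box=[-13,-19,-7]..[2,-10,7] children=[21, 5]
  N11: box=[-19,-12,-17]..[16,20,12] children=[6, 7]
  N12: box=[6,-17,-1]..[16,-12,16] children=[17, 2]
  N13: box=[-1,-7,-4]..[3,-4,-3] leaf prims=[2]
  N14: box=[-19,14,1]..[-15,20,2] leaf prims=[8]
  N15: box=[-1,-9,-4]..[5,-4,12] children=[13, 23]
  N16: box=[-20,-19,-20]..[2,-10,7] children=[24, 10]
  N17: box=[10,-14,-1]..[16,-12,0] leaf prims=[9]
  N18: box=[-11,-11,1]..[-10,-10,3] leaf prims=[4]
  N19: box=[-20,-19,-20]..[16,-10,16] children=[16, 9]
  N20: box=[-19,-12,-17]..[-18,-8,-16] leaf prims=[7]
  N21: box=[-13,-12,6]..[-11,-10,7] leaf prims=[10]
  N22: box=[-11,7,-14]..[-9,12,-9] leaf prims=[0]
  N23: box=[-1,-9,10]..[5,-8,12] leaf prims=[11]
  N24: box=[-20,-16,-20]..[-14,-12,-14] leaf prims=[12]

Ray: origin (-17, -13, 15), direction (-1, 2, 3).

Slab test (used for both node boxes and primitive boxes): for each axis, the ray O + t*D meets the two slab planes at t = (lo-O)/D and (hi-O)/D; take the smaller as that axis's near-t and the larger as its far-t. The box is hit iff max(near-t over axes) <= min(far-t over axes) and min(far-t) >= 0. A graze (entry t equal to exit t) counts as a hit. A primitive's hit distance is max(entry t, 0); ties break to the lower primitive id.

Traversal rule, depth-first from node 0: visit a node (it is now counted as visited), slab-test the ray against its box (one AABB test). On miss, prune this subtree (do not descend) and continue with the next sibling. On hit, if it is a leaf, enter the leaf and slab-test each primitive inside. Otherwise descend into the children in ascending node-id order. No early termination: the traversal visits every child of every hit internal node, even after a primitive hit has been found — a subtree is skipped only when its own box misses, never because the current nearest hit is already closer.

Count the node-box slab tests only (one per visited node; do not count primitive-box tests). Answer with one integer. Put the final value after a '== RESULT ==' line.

Walk:
N0 x:[-33,3] y:[-3,33/2] z:[-35/3,1/3] -> hit [-3,1/3], descend [11, 19]
  N11 x:[-33,2] y:[1/2,33/2] z:[-32/3,-1] -> miss, prune
  N19 x:[-33,3] y:[-3,3/2] z:[-35/3,1/3] -> hit [-3,1/3], descend [9, 16]
    N9 x:[-33,-18] y:[-2,1/2] z:[-17/3,1/3] -> miss, prune
    N16 x:[-19,3] y:[-3,3/2] z:[-35/3,-8/3] -> miss, prune

order=[0, 11, 19, 9, 16]  |boxes|=5  |leaves|=0  hit=miss

== RESULT ==
5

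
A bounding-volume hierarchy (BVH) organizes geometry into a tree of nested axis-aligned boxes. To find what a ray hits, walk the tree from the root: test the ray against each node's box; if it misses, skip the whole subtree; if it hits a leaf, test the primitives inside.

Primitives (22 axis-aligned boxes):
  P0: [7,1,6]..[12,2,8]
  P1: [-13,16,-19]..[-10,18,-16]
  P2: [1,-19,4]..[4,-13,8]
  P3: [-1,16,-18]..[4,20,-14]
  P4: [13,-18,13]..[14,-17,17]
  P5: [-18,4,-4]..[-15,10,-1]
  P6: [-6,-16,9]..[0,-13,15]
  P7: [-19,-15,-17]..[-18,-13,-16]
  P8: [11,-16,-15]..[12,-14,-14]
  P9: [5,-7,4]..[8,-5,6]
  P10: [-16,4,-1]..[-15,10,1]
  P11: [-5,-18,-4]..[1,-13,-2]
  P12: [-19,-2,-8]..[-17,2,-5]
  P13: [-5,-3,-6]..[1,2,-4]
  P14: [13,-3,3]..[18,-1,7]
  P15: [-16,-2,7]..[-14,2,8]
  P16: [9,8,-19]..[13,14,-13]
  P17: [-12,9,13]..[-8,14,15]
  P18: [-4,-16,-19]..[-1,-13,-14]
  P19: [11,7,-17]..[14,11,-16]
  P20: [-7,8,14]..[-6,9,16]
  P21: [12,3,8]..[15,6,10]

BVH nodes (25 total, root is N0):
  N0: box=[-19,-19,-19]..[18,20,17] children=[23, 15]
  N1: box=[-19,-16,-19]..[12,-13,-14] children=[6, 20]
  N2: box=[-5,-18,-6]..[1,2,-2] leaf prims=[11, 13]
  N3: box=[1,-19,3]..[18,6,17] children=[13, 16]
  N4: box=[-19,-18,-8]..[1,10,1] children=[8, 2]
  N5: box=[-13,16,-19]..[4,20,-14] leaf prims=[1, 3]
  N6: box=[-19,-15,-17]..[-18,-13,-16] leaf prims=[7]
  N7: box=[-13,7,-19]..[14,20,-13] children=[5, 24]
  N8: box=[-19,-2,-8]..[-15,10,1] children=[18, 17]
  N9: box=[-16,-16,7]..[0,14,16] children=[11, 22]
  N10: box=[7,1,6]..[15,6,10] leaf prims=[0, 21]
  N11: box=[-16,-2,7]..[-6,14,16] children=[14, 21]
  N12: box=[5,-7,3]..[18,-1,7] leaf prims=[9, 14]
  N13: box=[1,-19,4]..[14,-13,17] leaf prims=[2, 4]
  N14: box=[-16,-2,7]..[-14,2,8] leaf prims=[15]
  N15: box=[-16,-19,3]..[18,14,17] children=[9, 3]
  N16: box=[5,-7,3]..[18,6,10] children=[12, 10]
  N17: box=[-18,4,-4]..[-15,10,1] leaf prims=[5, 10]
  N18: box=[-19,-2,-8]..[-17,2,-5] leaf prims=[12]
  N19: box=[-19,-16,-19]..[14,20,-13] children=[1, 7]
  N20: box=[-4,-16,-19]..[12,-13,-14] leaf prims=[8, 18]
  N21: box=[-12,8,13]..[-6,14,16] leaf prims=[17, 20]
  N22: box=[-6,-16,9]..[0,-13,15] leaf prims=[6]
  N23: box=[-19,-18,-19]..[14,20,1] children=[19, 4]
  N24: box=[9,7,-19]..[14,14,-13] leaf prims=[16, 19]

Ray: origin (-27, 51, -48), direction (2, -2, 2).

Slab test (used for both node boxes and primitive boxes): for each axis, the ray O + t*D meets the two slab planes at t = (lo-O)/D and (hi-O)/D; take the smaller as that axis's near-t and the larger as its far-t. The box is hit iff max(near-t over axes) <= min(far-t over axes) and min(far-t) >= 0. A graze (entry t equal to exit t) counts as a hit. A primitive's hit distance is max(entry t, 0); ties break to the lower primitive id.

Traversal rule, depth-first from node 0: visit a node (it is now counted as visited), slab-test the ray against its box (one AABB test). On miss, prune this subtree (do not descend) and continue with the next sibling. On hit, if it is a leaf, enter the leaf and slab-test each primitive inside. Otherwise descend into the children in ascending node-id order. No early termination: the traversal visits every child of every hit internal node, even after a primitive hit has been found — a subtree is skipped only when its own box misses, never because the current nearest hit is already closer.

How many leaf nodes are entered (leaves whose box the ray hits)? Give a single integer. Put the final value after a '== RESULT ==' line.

Traverse from the root:
N0 x:[4,45/2] y:[31/2,35] z:[29/2,65/2] -> hit [31/2,45/2], descend [15, 23]
  N15 x:[11/2,45/2] y:[37/2,35] z:[51/2,65/2] -> miss, prune
  N23 x:[4,41/2] y:[31/2,69/2] z:[29/2,49/2] -> hit [31/2,41/2], descend [4, 19]
    N4 x:[4,14] y:[41/2,69/2] z:[20,49/2] -> miss, prune
    N19 x:[4,41/2] y:[31/2,67/2] z:[29/2,35/2] -> hit [31/2,35/2], descend [1, 7]
      N1 x:[4,39/2] y:[32,67/2] z:[29/2,17] -> miss, prune
      N7 x:[7,41/2] y:[31/2,22] z:[29/2,35/2] -> hit [31/2,35/2], descend [5, 24]
        N5 x:[7,31/2] y:[31/2,35/2] z:[29/2,17] -> hit [31/2,31/2] leaf, test {P1(miss), P3@t=31/2}
        N24 x:[18,41/2] y:[37/2,22] z:[29/2,35/2] -> miss, prune

9 AABB tests over nodes [0, 15, 23, 4, 19, 1, 7, 5, 24]; 1 leaf entered; closest P3.

== RESULT ==
1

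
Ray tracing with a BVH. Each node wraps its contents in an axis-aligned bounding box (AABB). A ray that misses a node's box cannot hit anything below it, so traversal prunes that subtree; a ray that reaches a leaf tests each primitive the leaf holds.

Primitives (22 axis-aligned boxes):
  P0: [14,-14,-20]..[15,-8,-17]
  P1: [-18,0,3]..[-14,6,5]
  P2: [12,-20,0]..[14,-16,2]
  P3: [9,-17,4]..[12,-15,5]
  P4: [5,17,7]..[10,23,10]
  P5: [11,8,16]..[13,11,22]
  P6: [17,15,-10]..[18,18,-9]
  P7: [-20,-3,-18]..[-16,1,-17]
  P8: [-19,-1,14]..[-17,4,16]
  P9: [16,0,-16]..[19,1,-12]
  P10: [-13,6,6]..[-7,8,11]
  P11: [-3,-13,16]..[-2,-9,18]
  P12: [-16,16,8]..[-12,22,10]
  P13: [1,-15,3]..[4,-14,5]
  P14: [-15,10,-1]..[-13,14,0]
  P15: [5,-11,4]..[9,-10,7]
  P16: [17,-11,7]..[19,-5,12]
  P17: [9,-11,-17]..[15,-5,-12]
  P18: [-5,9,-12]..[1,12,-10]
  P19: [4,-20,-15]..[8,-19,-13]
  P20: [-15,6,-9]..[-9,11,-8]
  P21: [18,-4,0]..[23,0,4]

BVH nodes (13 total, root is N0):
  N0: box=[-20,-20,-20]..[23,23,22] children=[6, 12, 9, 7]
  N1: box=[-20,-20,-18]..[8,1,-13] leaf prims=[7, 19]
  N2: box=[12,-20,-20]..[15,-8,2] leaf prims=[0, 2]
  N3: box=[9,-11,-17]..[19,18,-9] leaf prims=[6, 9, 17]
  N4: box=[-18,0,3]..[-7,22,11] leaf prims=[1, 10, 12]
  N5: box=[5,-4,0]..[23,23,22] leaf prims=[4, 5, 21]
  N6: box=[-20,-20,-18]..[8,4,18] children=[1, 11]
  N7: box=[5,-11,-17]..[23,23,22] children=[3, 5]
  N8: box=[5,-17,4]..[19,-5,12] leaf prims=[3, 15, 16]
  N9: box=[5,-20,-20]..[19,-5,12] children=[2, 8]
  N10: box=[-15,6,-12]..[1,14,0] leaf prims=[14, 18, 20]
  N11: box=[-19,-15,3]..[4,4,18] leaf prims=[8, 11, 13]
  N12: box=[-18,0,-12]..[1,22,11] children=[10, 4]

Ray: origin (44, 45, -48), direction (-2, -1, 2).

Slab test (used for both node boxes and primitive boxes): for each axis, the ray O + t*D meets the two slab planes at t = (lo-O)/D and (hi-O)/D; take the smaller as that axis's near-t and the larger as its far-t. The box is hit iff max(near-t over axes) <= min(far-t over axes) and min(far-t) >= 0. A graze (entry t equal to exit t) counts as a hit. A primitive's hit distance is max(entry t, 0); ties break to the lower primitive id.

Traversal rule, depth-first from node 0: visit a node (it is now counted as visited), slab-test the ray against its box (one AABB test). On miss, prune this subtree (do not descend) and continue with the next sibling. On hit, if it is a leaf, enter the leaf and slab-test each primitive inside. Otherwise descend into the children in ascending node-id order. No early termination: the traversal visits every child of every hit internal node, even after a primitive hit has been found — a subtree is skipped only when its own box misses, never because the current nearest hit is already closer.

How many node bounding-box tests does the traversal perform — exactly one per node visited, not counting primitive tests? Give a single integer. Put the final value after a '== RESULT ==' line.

Walk:
N0 x:[21/2,32] y:[22,65] z:[14,35] -> hit [22,32], descend [6, 7, 9, 12]
  N6 x:[18,32] y:[41,65] z:[15,33] -> miss, prune
  N7 x:[21/2,39/2] y:[22,56] z:[31/2,35] -> miss, prune
  N9 x:[25/2,39/2] y:[50,65] z:[14,30] -> miss, prune
  N12 x:[43/2,31] y:[23,45] z:[18,59/2] -> hit [23,59/2], descend [4, 10]
    N4 x:[51/2,31] y:[23,45] z:[51/2,59/2] -> hit [51/2,59/2] leaf, test {P1(miss), P10(miss), P12@t=28}
    N10 x:[43/2,59/2] y:[31,39] z:[18,24] -> miss, prune

order=[0, 6, 7, 9, 12, 4, 10]  |boxes|=7  |leaves|=1  hit=P12

== RESULT ==
7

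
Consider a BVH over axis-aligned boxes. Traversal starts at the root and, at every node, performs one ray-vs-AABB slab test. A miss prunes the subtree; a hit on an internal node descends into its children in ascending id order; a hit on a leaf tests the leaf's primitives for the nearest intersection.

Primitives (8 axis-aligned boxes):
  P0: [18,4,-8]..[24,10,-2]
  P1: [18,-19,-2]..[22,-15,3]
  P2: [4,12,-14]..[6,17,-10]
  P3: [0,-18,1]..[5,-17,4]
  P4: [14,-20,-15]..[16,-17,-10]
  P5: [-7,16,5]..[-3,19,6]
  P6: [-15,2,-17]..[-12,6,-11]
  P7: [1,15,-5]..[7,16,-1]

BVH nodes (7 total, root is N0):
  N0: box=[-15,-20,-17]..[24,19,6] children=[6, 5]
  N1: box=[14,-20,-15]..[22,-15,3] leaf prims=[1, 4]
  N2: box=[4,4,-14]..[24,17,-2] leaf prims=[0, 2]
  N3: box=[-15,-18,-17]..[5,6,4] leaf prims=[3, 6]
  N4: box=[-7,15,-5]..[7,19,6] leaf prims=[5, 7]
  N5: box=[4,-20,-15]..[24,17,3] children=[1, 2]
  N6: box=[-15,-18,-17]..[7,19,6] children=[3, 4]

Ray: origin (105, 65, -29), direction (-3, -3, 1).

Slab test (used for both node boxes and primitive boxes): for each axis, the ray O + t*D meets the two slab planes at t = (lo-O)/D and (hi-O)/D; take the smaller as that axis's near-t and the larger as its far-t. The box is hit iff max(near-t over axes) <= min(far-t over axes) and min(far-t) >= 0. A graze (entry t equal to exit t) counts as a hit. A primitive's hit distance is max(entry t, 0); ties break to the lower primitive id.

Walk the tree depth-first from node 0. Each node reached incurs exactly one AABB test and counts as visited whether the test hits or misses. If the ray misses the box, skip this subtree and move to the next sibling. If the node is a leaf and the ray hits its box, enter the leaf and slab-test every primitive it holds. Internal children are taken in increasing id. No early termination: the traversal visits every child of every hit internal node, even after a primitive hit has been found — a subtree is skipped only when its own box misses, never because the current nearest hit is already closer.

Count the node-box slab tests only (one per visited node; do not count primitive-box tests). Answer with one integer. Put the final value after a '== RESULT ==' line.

Walk:
N0 x:[27,40] y:[46/3,85/3] z:[12,35] -> hit [27,85/3], descend [5, 6]
  N5 x:[27,101/3] y:[16,85/3] z:[14,32] -> hit [27,85/3], descend [1, 2]
    N1 x:[83/3,91/3] y:[80/3,85/3] z:[14,32] -> hit [83/3,85/3] leaf, test {P1@t=83/3, P4(miss)}
    N2 x:[27,101/3] y:[16,61/3] z:[15,27] -> miss, prune
  N6 x:[98/3,40] y:[46/3,83/3] z:[12,35] -> miss, prune

Summary -> nodes [0, 5, 1, 2, 6]; box-tests=5; leaf-entries=1; first=P1

== RESULT ==
5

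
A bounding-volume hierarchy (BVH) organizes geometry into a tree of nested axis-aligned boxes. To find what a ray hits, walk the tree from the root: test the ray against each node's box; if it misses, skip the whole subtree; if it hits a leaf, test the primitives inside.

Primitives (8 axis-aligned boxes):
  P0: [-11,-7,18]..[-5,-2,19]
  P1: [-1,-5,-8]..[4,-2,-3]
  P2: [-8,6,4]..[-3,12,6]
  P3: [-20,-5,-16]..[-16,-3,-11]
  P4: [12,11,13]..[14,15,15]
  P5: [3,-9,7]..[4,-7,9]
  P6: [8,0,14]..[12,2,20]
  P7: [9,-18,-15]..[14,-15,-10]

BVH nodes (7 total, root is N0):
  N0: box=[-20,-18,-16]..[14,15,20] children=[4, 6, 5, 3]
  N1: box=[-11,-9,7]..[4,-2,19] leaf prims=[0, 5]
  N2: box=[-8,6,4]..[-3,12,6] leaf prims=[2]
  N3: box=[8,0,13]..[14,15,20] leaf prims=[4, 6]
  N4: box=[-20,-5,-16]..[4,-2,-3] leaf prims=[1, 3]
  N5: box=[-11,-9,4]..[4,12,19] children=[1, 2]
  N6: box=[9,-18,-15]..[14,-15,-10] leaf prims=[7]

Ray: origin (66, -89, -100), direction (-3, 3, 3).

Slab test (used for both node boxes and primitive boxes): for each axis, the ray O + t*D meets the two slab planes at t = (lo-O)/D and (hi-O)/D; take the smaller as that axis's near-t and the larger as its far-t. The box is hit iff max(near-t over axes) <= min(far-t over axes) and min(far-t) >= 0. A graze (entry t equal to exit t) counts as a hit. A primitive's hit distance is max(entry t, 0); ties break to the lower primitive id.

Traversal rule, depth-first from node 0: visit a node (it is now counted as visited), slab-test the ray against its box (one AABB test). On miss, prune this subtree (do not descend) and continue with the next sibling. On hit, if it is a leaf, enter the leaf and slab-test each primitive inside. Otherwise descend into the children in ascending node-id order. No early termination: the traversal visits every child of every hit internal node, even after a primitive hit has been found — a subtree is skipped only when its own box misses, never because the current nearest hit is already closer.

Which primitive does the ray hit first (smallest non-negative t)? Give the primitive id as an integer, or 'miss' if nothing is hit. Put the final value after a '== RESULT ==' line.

Traverse from the root:
N0 x:[52/3,86/3] y:[71/3,104/3] z:[28,40] -> hit [28,86/3], descend [3, 4, 5, 6]
  N3 x:[52/3,58/3] y:[89/3,104/3] z:[113/3,40] -> miss, prune
  N4 x:[62/3,86/3] y:[28,29] z:[28,97/3] -> hit [28,86/3] leaf, test {P1(miss), P3@t=28}
  N5 x:[62/3,77/3] y:[80/3,101/3] z:[104/3,119/3] -> miss, prune
  N6 x:[52/3,19] y:[71/3,74/3] z:[85/3,30] -> miss, prune

Summary -> nodes [0, 3, 4, 5, 6]; box-tests=5; leaf-entries=1; first=P3

== RESULT ==
3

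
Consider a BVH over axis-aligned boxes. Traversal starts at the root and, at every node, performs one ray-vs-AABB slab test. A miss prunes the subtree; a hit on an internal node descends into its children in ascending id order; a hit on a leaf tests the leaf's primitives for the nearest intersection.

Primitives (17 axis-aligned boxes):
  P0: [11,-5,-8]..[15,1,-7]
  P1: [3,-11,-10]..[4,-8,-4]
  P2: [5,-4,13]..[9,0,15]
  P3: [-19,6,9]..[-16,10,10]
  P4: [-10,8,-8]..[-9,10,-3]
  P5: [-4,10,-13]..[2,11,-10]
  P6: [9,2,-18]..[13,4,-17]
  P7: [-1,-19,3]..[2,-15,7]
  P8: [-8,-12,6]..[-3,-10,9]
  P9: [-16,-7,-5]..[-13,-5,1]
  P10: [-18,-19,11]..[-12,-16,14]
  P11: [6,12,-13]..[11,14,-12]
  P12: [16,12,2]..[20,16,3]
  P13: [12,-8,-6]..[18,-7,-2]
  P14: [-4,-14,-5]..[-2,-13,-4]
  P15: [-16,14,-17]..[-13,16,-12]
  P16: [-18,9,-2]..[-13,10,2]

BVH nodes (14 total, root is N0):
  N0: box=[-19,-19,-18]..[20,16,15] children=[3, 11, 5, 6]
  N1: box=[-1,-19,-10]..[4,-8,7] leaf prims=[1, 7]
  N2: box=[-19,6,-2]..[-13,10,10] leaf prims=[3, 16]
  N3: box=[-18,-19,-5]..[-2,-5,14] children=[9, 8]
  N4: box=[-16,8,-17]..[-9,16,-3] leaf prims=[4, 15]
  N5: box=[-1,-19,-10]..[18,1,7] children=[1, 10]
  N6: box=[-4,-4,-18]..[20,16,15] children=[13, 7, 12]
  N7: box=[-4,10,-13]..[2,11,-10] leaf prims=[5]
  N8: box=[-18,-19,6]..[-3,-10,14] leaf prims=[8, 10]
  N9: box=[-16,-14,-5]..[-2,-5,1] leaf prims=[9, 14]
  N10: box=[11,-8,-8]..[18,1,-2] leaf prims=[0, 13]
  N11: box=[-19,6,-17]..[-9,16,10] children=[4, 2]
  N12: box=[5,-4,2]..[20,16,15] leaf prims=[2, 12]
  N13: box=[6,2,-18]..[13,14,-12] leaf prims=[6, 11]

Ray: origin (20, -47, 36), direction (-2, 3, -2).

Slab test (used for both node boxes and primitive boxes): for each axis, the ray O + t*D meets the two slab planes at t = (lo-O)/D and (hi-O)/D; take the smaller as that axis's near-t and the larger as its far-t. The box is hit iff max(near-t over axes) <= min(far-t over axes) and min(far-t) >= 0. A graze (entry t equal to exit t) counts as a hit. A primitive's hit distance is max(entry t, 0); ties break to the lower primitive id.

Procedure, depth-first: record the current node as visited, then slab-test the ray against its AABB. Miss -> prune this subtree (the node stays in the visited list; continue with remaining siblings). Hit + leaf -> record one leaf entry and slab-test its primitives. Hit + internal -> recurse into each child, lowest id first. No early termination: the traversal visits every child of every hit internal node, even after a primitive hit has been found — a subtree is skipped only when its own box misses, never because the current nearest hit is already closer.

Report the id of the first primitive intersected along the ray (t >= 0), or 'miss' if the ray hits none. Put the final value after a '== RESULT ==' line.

Traverse from the root:
N0 x:[0,39/2] y:[28/3,21] z:[21/2,27] -> hit [21/2,39/2], descend [3, 5, 6, 11]
  N3 x:[11,19] y:[28/3,14] z:[11,41/2] -> hit [11,14], descend [8, 9]
    N8 x:[23/2,19] y:[28/3,37/3] z:[11,15] -> hit [23/2,37/3] leaf, test {P8(miss), P10(miss)}
    N9 x:[11,18] y:[11,14] z:[35/2,41/2] -> miss, prune
  N5 x:[1,21/2] y:[28/3,16] z:[29/2,23] -> miss, prune
  N6 x:[0,12] y:[43/3,21] z:[21/2,27] -> miss, prune
  N11 x:[29/2,39/2] y:[53/3,21] z:[13,53/2] -> hit [53/3,39/2], descend [2, 4]
    N2 x:[33/2,39/2] y:[53/3,19] z:[13,19] -> hit [53/3,19] leaf, test {P3(miss), P16@t=56/3}
    N4 x:[29/2,18] y:[55/3,21] z:[39/2,53/2] -> miss, prune

Visited [0, 3, 8, 9, 5, 6, 11, 2, 4]. Tests: 9 box, 2 leaf. Nearest: P16.

== RESULT ==
16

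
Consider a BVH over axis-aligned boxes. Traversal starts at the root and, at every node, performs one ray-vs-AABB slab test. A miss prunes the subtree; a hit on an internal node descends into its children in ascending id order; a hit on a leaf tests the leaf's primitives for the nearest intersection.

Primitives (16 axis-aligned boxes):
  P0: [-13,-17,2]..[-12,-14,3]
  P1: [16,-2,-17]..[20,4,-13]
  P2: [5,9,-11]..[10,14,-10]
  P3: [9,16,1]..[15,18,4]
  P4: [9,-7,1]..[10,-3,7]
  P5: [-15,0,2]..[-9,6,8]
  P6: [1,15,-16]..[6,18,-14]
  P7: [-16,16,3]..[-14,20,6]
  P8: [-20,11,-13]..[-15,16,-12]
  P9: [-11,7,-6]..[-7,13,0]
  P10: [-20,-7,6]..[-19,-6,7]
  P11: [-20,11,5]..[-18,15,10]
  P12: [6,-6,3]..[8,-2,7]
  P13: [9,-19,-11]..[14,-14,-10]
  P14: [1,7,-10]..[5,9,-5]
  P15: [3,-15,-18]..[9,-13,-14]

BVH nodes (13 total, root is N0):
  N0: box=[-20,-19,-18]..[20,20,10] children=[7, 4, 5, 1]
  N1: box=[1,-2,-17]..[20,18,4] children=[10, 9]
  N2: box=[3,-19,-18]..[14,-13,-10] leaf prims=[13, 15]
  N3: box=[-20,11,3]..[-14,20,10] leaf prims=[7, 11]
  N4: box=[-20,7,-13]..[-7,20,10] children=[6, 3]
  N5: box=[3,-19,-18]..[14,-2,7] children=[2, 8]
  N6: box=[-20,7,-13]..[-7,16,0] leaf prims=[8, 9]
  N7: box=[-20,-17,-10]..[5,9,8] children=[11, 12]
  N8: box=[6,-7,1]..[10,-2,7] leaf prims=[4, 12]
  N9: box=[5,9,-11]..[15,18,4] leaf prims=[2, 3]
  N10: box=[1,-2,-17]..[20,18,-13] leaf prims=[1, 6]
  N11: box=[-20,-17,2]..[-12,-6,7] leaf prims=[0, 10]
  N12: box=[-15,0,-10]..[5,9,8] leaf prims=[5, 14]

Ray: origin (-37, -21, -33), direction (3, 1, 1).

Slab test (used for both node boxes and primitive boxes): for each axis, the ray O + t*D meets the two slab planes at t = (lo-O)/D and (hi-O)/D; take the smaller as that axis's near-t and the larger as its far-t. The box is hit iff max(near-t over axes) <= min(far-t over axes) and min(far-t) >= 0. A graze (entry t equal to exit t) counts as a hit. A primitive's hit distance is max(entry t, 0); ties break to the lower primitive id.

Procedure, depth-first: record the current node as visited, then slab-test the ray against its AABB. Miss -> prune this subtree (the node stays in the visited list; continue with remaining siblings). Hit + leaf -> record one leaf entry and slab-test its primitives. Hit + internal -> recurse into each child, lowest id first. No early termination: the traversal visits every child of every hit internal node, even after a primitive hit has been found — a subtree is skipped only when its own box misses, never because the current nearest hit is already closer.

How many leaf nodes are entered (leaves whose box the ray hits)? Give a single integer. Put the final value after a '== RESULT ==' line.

Walk:
N0 x:[17/3,19] y:[2,41] z:[15,43] -> hit [15,19], descend [1, 4, 5, 7]
  N1 x:[38/3,19] y:[19,39] z:[16,37] -> hit [19,19], descend [9, 10]
    N9 x:[14,52/3] y:[30,39] z:[22,37] -> miss, prune
    N10 x:[38/3,19] y:[19,39] z:[16,20] -> hit [19,19] leaf, test {P1@t=19, P6(miss)}
  N4 x:[17/3,10] y:[28,41] z:[20,43] -> miss, prune
  N5 x:[40/3,17] y:[2,19] z:[15,40] -> hit [15,17], descend [2, 8]
    N2 x:[40/3,17] y:[2,8] z:[15,23] -> miss, prune
    N8 x:[43/3,47/3] y:[14,19] z:[34,40] -> miss, prune
  N7 x:[17/3,14] y:[4,30] z:[23,41] -> miss, prune

Summary -> nodes [0, 1, 9, 10, 4, 5, 2, 8, 7]; box-tests=9; leaf-entries=1; first=P1

== RESULT ==
1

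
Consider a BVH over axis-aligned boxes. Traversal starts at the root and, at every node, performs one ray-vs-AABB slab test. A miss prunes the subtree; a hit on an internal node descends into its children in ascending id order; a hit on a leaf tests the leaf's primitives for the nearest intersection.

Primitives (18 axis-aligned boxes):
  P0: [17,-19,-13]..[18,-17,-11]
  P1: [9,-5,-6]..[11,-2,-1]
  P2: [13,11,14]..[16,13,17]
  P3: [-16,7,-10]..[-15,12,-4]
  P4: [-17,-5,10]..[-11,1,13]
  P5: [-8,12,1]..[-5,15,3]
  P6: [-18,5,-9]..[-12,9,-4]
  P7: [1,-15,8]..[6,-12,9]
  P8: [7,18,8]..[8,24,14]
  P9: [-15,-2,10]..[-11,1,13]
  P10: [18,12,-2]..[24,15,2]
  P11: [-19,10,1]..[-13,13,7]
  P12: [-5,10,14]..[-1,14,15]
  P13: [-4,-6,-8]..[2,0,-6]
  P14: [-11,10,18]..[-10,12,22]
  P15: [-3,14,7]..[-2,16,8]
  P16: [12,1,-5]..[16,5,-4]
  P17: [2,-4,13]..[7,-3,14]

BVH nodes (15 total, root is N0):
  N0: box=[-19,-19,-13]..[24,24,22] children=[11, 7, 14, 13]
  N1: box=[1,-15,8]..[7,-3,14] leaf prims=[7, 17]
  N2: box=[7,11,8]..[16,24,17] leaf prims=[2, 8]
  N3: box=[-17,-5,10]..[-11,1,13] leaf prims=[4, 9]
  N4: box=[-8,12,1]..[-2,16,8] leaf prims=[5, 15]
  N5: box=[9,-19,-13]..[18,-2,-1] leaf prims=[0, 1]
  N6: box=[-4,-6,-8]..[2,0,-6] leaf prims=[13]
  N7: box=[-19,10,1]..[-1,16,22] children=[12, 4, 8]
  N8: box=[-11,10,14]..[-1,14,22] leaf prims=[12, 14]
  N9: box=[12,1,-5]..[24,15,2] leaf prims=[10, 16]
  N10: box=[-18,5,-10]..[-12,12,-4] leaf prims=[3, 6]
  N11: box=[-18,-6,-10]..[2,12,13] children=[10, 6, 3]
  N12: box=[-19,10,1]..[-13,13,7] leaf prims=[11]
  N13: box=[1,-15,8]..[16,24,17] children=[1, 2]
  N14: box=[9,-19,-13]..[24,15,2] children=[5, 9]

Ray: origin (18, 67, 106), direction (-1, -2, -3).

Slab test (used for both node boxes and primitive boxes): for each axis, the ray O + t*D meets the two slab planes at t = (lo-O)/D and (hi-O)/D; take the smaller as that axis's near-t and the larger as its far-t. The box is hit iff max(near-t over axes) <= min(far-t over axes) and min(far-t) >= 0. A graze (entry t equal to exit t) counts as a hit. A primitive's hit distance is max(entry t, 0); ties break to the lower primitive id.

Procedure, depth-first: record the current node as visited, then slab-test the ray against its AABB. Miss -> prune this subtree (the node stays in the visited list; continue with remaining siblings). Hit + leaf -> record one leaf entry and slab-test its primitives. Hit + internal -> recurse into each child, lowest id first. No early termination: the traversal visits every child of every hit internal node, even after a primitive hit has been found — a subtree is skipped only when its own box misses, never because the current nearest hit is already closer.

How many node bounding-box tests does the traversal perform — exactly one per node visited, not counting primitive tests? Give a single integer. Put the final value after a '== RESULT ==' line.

Trace the traversal:
N0 x:[-6,37] y:[43/2,43] z:[28,119/3] -> hit [28,37], descend [7, 11, 13, 14]
  N7 x:[19,37] y:[51/2,57/2] z:[28,35] -> hit [28,57/2], descend [4, 8, 12]
    N4 x:[20,26] y:[51/2,55/2] z:[98/3,35] -> miss, prune
    N8 x:[19,29] y:[53/2,57/2] z:[28,92/3] -> hit [28,57/2] leaf, test {P12(miss), P14@t=28}
    N12 x:[31,37] y:[27,57/2] z:[33,35] -> miss, prune
  N11 x:[16,36] y:[55/2,73/2] z:[31,116/3] -> hit [31,36], descend [3, 6, 10]
    N3 x:[29,35] y:[33,36] z:[31,32] -> miss, prune
    N6 x:[16,22] y:[67/2,73/2] z:[112/3,38] -> miss, prune
    N10 x:[30,36] y:[55/2,31] z:[110/3,116/3] -> miss, prune
  N13 x:[2,17] y:[43/2,41] z:[89/3,98/3] -> miss, prune
  N14 x:[-6,9] y:[26,43] z:[104/3,119/3] -> miss, prune

11 AABB tests over nodes [0, 7, 4, 8, 12, 11, 3, 6, 10, 13, 14]; 1 leaf entered; closest P14.

== RESULT ==
11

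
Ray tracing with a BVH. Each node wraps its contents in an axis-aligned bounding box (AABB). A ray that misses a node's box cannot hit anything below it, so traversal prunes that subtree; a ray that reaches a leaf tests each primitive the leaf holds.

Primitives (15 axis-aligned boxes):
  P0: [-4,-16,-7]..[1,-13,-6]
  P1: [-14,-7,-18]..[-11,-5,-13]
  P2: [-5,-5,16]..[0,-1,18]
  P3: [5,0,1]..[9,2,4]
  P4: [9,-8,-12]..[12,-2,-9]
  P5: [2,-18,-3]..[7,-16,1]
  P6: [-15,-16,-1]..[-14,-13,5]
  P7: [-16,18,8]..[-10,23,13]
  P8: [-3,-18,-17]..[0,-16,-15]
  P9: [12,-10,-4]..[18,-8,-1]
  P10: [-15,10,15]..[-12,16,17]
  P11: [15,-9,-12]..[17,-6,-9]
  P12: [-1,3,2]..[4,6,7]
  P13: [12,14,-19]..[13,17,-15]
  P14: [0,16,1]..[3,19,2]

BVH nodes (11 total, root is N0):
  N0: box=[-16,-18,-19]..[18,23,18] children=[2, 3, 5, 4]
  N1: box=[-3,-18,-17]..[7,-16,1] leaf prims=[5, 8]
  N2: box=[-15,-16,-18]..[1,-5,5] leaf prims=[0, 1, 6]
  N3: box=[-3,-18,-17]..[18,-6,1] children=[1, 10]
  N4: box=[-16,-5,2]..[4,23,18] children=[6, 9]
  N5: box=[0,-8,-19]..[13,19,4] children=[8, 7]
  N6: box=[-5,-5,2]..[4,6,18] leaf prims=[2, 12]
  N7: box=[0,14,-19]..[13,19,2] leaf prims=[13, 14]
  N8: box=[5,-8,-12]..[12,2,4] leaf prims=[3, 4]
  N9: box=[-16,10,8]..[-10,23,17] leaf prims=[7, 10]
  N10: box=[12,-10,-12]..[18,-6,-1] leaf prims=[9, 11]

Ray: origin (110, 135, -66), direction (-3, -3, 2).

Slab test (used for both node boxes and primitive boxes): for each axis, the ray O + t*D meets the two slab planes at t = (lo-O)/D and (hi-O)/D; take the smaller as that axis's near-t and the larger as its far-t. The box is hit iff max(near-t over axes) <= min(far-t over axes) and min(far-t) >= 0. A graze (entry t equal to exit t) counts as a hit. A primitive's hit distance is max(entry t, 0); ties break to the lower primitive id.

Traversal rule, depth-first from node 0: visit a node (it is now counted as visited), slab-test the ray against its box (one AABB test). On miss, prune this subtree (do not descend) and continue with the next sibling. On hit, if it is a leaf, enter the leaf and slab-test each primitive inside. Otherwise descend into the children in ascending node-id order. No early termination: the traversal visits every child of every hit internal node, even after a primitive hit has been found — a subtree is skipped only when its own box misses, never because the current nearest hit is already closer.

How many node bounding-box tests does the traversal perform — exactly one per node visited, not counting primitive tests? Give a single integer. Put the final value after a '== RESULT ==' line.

Walk:
N0 x:[92/3,42] y:[112/3,51] z:[47/2,42] -> hit [112/3,42], descend [2, 3, 4, 5]
  N2 x:[109/3,125/3] y:[140/3,151/3] z:[24,71/2] -> miss, prune
  N3 x:[92/3,113/3] y:[47,51] z:[49/2,67/2] -> miss, prune
  N4 x:[106/3,42] y:[112/3,140/3] z:[34,42] -> hit [112/3,42], descend [6, 9]
    N6 x:[106/3,115/3] y:[43,140/3] z:[34,42] -> miss, prune
    N9 x:[40,42] y:[112/3,125/3] z:[37,83/2] -> hit [40,83/2] leaf, test {P7(miss), P10@t=122/3}
  N5 x:[97/3,110/3] y:[116/3,143/3] z:[47/2,35] -> miss, prune

Visited [0, 2, 3, 4, 6, 9, 5]. Tests: 7 box, 1 leaf. Nearest: P10.

== RESULT ==
7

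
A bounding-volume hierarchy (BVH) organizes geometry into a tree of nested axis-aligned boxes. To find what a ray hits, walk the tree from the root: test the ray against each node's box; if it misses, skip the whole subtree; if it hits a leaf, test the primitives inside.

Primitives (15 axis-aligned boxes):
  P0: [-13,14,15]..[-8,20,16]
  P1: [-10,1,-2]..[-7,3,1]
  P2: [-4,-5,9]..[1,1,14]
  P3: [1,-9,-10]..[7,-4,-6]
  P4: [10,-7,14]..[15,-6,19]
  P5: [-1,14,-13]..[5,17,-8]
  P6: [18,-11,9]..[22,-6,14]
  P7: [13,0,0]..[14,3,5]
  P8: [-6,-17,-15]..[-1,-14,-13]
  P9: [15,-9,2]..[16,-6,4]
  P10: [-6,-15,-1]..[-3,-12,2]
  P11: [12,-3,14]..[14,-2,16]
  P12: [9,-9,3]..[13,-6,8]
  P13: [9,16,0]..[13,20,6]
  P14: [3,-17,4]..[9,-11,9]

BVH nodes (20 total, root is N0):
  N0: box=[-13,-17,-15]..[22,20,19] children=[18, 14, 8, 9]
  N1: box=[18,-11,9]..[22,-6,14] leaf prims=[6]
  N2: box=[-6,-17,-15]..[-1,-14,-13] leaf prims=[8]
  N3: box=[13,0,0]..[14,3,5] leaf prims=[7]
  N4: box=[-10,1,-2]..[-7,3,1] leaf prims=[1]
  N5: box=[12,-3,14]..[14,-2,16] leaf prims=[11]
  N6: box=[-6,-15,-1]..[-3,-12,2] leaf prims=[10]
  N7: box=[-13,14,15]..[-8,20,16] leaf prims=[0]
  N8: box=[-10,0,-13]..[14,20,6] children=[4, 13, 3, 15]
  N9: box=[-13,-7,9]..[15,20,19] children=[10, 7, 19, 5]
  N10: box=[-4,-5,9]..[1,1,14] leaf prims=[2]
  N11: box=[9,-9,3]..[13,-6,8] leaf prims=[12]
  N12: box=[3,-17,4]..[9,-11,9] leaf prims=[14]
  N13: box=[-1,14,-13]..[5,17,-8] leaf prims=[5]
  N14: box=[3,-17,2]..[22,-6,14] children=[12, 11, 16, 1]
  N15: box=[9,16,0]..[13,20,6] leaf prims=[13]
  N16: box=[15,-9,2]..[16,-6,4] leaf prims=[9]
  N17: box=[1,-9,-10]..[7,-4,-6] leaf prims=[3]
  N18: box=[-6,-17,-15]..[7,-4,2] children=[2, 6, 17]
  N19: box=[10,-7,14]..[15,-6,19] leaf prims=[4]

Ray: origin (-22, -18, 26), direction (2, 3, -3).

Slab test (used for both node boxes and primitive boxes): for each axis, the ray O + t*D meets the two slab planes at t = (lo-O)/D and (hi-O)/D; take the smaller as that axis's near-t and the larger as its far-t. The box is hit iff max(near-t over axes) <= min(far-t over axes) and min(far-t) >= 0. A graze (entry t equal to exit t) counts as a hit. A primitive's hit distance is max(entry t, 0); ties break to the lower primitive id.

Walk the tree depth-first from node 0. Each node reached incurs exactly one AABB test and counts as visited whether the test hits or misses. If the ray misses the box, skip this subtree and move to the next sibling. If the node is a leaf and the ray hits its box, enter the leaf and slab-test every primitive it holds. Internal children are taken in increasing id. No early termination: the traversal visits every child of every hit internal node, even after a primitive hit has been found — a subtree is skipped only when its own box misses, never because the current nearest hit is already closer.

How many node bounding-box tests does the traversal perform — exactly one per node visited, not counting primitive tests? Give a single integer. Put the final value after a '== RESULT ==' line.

Walk:
N0 x:[9/2,22] y:[1/3,38/3] z:[7/3,41/3] -> hit [9/2,38/3], descend [8, 9, 14, 18]
  N8 x:[6,18] y:[6,38/3] z:[20/3,13] -> hit [20/3,38/3], descend [3, 4, 13, 15]
    N3 x:[35/2,18] y:[6,7] z:[7,26/3] -> miss, prune
    N4 x:[6,15/2] y:[19/3,7] z:[25/3,28/3] -> miss, prune
    N13 x:[21/2,27/2] y:[32/3,35/3] z:[34/3,13] -> hit [34/3,35/3] leaf, test {P5@t=34/3}
    N15 x:[31/2,35/2] y:[34/3,38/3] z:[20/3,26/3] -> miss, prune
  N9 x:[9/2,37/2] y:[11/3,38/3] z:[7/3,17/3] -> hit [9/2,17/3], descend [5, 7, 10, 19]
    N5 x:[17,18] y:[5,16/3] z:[10/3,4] -> miss, prune
    N7 x:[9/2,7] y:[32/3,38/3] z:[10/3,11/3] -> miss, prune
    N10 x:[9,23/2] y:[13/3,19/3] z:[4,17/3] -> miss, prune
    N19 x:[16,37/2] y:[11/3,4] z:[7/3,4] -> miss, prune
  N14 x:[25/2,22] y:[1/3,4] z:[4,8] -> miss, prune
  N18 x:[8,29/2] y:[1/3,14/3] z:[8,41/3] -> miss, prune

13 AABB tests over nodes [0, 8, 3, 4, 13, 15, 9, 5, 7, 10, 19, 14, 18]; 1 leaf entered; closest P5.

== RESULT ==
13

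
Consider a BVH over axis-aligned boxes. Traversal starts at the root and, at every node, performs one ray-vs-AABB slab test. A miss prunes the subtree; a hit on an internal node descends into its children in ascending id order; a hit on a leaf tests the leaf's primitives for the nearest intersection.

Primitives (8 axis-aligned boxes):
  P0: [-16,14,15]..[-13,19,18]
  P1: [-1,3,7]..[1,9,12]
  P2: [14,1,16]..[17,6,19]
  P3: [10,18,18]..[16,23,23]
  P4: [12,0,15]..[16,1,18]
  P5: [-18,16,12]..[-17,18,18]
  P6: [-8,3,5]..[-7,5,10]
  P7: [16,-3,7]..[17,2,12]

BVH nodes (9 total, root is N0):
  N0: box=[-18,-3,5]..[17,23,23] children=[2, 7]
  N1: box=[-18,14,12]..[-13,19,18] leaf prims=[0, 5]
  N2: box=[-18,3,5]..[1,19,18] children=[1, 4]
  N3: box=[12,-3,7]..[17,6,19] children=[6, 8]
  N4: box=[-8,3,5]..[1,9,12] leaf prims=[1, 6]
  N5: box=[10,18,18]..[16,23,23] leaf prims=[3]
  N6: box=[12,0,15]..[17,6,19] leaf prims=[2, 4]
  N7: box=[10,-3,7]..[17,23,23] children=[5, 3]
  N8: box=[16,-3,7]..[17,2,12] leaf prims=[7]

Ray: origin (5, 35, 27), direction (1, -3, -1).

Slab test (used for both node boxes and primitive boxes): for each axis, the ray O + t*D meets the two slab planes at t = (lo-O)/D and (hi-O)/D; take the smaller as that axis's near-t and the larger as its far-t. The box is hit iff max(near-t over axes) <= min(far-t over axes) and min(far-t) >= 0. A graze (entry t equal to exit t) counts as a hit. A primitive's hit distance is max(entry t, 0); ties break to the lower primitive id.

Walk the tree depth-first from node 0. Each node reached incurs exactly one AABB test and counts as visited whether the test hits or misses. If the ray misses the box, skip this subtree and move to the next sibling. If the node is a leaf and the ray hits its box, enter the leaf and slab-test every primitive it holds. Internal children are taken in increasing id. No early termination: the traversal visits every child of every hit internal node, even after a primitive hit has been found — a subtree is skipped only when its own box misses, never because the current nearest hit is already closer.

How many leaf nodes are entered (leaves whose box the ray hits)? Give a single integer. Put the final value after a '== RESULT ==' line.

Traverse from the root:
N0 x:[-23,12] y:[4,38/3] z:[4,22] -> hit [4,12], descend [2, 7]
  N2 x:[-23,-4] y:[16/3,32/3] z:[9,22] -> miss, prune
  N7 x:[5,12] y:[4,38/3] z:[4,20] -> hit [5,12], descend [3, 5]
    N3 x:[7,12] y:[29/3,38/3] z:[8,20] -> hit [29/3,12], descend [6, 8]
      N6 x:[7,12] y:[29/3,35/3] z:[8,12] -> hit [29/3,35/3] leaf, test {P2@t=29/3, P4(miss)}
      N8 x:[11,12] y:[11,38/3] z:[15,20] -> miss, prune
    N5 x:[5,11] y:[4,17/3] z:[4,9] -> hit [5,17/3] leaf, test {P3@t=5}

Visited [0, 2, 7, 3, 6, 8, 5]. Tests: 7 box, 2 leaf. Nearest: P3.

== RESULT ==
2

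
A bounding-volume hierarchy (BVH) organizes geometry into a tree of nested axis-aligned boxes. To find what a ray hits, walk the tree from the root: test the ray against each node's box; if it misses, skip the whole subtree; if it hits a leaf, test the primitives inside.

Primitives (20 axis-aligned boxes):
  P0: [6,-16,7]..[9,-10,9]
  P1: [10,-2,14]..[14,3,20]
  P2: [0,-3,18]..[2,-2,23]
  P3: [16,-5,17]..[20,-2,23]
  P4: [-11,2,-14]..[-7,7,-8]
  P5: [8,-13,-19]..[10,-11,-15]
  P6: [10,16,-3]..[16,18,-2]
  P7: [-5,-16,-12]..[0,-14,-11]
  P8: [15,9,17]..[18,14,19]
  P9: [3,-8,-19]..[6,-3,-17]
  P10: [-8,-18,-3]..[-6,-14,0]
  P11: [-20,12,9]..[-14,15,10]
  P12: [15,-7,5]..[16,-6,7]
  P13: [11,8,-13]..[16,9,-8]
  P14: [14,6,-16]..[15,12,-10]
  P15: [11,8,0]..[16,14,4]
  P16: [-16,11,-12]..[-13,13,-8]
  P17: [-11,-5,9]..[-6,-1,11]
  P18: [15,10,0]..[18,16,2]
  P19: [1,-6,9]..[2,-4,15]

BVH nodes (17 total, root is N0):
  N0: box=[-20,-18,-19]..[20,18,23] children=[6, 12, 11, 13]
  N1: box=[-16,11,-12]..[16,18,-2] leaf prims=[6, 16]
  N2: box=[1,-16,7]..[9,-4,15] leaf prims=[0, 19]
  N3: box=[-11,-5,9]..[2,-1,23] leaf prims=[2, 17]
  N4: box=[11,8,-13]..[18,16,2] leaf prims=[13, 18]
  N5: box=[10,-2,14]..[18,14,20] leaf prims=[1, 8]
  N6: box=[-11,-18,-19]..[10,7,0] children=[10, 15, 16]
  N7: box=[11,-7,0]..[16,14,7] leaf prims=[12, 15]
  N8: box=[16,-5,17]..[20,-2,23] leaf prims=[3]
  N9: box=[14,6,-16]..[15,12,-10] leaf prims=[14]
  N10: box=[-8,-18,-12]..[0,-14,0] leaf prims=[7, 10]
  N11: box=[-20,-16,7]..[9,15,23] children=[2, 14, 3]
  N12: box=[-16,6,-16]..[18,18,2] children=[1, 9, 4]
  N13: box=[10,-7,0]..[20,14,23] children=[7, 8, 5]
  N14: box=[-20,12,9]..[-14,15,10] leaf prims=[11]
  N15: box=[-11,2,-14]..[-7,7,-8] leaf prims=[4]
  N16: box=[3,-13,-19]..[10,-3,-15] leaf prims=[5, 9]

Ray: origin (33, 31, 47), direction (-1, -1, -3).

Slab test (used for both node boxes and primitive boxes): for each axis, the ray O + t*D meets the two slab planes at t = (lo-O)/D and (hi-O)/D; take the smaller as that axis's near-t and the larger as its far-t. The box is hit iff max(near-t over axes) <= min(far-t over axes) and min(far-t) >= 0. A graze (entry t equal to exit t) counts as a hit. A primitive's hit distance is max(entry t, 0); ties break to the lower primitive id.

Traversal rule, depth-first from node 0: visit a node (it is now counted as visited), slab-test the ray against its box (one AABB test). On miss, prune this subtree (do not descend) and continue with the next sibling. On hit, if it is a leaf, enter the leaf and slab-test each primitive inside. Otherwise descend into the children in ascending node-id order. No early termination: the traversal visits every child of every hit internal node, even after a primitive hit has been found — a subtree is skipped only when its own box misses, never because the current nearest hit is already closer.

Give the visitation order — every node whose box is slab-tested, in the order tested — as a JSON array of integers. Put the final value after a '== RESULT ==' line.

Trace the traversal:
N0 x:[13,53] y:[13,49] z:[8,22] -> hit [13,22], descend [6, 11, 12, 13]
  N6 x:[23,44] y:[24,49] z:[47/3,22] -> miss, prune
  N11 x:[24,53] y:[16,47] z:[8,40/3] -> miss, prune
  N12 x:[15,49] y:[13,25] z:[15,21] -> hit [15,21], descend [1, 4, 9]
    N1 x:[17,49] y:[13,20] z:[49/3,59/3] -> hit [17,59/3] leaf, test {P6(miss), P16(miss)}
    N4 x:[15,22] y:[15,23] z:[15,20] -> hit [15,20] leaf, test {P13(miss), P18@t=15}
    N9 x:[18,19] y:[19,25] z:[19,21] -> hit [19,19] leaf, test {P14@t=19}
  N13 x:[13,23] y:[17,38] z:[8,47/3] -> miss, prune

order=[0, 6, 11, 12, 1, 4, 9, 13]  |boxes|=8  |leaves|=3  hit=P18

== RESULT ==
[0, 6, 11, 12, 1, 4, 9, 13]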